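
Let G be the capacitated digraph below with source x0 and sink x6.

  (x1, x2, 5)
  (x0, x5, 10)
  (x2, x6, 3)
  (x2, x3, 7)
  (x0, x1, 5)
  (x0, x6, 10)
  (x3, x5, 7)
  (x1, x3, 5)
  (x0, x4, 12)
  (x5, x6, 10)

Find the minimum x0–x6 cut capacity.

Augment x0→x6: bottleneck 10, flow now 10.
Augment x0→x5→x6: bottleneck 10, flow now 20.
Augment x0→x1→x2→x6: bottleneck 3, flow now 23.
No augmenting path remains; maximum flow = 23.
By max-flow min-cut, the minimum cut capacity equals the max flow.
In the residual graph, reachable from x0: {x0, x1, x2, x3, x4, x5}.
Min-cut edges: x0→x6 (10), x2→x6 (3), x5→x6 (10); capacity 10 + 3 + 10 = 23.

23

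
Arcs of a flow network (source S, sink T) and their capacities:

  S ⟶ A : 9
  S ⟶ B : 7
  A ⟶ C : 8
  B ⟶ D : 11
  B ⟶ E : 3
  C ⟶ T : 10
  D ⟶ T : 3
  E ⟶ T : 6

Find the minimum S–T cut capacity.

Augment S→A→C→T: bottleneck 8, flow now 8.
Augment S→B→D→T: bottleneck 3, flow now 11.
Augment S→B→E→T: bottleneck 3, flow now 14.
No augmenting path remains; maximum flow = 14.
By max-flow min-cut, the minimum cut capacity equals the max flow.
In the residual graph, reachable from S: {S, A, B, D}.
Min-cut edges: A→C (8), B→E (3), D→T (3); capacity 8 + 3 + 3 = 14.

14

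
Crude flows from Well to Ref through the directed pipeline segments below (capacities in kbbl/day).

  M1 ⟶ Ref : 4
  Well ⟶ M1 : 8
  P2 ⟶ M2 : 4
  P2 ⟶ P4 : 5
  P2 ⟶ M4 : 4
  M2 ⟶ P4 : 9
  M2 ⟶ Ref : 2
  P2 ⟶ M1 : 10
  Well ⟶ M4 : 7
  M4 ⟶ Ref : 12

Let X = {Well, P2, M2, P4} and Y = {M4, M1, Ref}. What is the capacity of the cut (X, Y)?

Edges leaving {Well, P2, M2, P4}: Well→M4 (7), Well→M1 (8), P2→M4 (4), P2→M1 (10), M2→Ref (2).
Cut capacity = 7 + 8 + 4 + 10 + 2 = 31.

31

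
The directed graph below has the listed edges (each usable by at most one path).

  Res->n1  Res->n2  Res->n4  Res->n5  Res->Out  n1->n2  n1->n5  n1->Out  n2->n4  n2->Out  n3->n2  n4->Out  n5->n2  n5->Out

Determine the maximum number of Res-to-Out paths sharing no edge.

Assign every edge capacity 1; by Menger, the answer equals the max flow.
Path Res→Out (+1); total 1.
Path Res→n1→Out (+1); total 2.
Path Res→n2→Out (+1); total 3.
Path Res→n4→Out (+1); total 4.
Path Res→n5→Out (+1); total 5.
No residual Res→Out path; max flow = 5.
Certifying cut of size 5: {Res→Out, Res→n1, Res→n2, Res→n4, Res→n5}.

5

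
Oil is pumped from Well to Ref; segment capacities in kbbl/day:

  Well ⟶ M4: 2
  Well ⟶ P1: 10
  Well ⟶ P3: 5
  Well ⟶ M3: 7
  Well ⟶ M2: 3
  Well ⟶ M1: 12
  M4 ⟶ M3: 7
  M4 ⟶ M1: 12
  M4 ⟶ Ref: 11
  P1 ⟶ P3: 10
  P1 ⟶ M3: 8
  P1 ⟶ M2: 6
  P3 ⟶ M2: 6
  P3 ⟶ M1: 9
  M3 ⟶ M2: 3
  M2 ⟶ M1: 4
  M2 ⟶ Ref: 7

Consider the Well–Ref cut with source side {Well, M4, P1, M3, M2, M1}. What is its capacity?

Edges leaving {Well, M4, P1, M3, M2, M1}: Well→P3 (5), M4→Ref (11), P1→P3 (10), M2→Ref (7).
Cut capacity = 5 + 11 + 10 + 7 = 33.

33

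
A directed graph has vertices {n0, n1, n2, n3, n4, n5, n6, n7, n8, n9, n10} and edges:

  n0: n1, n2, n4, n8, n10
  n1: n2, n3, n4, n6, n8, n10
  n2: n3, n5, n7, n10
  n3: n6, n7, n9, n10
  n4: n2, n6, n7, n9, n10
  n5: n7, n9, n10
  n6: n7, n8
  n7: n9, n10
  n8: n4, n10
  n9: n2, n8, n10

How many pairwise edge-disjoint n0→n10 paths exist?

Assign every edge capacity 1; by Menger, the answer equals the max flow.
Path n0→n10 (+1); total 1.
Path n0→n1→n10 (+1); total 2.
Path n0→n2→n10 (+1); total 3.
Path n0→n4→n10 (+1); total 4.
Path n0→n8→n10 (+1); total 5.
No residual n0→n10 path; max flow = 5.
Certifying cut of size 5: {n0→n1, n0→n10, n0→n2, n0→n4, n0→n8}.

5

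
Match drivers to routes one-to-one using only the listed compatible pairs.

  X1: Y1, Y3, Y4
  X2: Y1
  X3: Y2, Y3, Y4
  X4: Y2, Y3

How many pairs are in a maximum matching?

Unit-capacity flow: source→left, listed edges, right→sink; max matching = max flow.
Augmenting path X1→Y1 (+1); matched 1.
Augmenting path X3→Y2 (+1); matched 2.
Augmenting path X4→Y3 (+1); matched 3.
Augmenting path X2→Y1→X1→Y4 (+1); matched 4.
No augmenting path remains; maximum matching = 4.
König certificate: {X1, X2, X3, X4} is a vertex cover of size 4 (every listed pair touches it), so no matching can be larger.

4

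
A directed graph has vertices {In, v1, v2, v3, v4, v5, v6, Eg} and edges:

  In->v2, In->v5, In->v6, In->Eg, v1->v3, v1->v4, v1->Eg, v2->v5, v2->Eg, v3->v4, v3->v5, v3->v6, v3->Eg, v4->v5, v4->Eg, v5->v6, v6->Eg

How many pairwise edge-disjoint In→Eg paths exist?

3

Assign every edge capacity 1; by Menger, the answer equals the max flow.
Path In→Eg (+1); total 1.
Path In→v2→Eg (+1); total 2.
Path In→v6→Eg (+1); total 3.
No residual In→Eg path; max flow = 3.
Certifying cut of size 3: {In→Eg, In→v2, v6→Eg}.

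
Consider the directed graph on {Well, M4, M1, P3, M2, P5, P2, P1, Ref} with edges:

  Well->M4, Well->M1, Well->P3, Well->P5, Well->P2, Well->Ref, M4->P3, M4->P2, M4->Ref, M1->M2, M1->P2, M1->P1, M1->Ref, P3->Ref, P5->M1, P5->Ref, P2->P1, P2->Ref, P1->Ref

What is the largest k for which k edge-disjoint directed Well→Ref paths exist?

Assign every edge capacity 1; by Menger, the answer equals the max flow.
Path Well→Ref (+1); total 1.
Path Well→M4→Ref (+1); total 2.
Path Well→M1→Ref (+1); total 3.
Path Well→P3→Ref (+1); total 4.
Path Well→P5→Ref (+1); total 5.
Path Well→P2→Ref (+1); total 6.
No residual Well→Ref path; max flow = 6.
Certifying cut of size 6: {Well→M1, Well→M4, Well→P2, Well→P3, Well→P5, Well→Ref}.

6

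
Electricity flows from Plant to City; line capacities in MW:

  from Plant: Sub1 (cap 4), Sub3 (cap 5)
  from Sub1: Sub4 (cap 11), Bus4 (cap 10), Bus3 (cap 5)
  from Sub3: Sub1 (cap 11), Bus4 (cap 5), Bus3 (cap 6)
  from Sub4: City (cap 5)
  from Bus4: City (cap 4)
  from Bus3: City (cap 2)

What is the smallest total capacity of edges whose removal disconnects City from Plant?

Augment Plant→Sub1→Sub4→City: bottleneck 4, flow now 4.
Augment Plant→Sub3→Bus4→City: bottleneck 4, flow now 8.
Augment Plant→Sub3→Bus3→City: bottleneck 1, flow now 9.
No augmenting path remains; maximum flow = 9.
By max-flow min-cut, the minimum cut capacity equals the max flow.
In the residual graph, reachable from Plant: {Plant}.
Min-cut edges: Plant→Sub1 (4), Plant→Sub3 (5); capacity 4 + 5 = 9.

9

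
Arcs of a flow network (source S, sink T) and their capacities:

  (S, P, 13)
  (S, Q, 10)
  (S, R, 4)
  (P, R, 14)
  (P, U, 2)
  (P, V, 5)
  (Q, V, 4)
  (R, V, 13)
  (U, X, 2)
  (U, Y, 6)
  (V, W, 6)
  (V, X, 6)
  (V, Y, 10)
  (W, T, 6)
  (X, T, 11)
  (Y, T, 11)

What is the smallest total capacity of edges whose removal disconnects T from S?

Augment S→P→U→X→T: bottleneck 2, flow now 2.
Augment S→P→V→W→T: bottleneck 5, flow now 7.
Augment S→Q→V→W→T: bottleneck 1, flow now 8.
Augment S→Q→V→X→T: bottleneck 3, flow now 11.
Augment S→R→V→X→T: bottleneck 3, flow now 14.
Augment S→R→V→Y→T: bottleneck 1, flow now 15.
Augment S→P→R→V→Y→T: bottleneck 6, flow now 21.
No augmenting path remains; maximum flow = 21.
By max-flow min-cut, the minimum cut capacity equals the max flow.
In the residual graph, reachable from S: {S, Q}.
Min-cut edges: S→P (13), S→R (4), Q→V (4); capacity 13 + 4 + 4 = 21.

21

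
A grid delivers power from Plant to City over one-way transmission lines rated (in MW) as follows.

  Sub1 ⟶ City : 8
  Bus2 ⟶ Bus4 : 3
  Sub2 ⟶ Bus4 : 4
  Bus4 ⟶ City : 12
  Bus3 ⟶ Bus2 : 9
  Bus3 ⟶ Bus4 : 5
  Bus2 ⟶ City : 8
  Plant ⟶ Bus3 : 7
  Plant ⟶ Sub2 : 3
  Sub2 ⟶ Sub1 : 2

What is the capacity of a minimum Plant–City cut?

10

Augment Plant→Bus3→Bus4→City: bottleneck 5, flow now 5.
Augment Plant→Bus3→Bus2→City: bottleneck 2, flow now 7.
Augment Plant→Sub2→Bus4→City: bottleneck 3, flow now 10.
No augmenting path remains; maximum flow = 10.
By max-flow min-cut, the minimum cut capacity equals the max flow.
In the residual graph, reachable from Plant: {Plant}.
Min-cut edges: Plant→Bus3 (7), Plant→Sub2 (3); capacity 7 + 3 = 10.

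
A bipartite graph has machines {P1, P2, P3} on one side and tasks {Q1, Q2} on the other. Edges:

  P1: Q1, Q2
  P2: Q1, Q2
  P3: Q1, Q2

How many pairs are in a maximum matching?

Unit-capacity flow: source→left, listed edges, right→sink; max matching = max flow.
Augmenting path P1→Q1 (+1); matched 1.
Augmenting path P2→Q2 (+1); matched 2.
No augmenting path remains; maximum matching = 2.
König certificate: {Q1, Q2} is a vertex cover of size 2 (every listed pair touches it), so no matching can be larger.

2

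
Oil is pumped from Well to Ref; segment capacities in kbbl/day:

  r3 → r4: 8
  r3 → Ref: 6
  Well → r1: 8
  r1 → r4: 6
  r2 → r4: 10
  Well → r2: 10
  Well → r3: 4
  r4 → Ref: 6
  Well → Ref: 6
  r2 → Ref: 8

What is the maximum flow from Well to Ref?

24

Augment Well→Ref: bottleneck 6, flow now 6.
Augment Well→r2→Ref: bottleneck 8, flow now 14.
Augment Well→r3→Ref: bottleneck 4, flow now 18.
Augment Well→r1→r4→Ref: bottleneck 6, flow now 24.
No augmenting path remains; maximum flow = 24.
In the residual graph, reachable from Well: {Well, r1, r2, r4}.
Min-cut edges: Well→r3 (4), Well→Ref (6), r2→Ref (8), r4→Ref (6); capacity 4 + 6 + 8 + 6 = 24.
This cut is saturated, so no flow can exceed 24.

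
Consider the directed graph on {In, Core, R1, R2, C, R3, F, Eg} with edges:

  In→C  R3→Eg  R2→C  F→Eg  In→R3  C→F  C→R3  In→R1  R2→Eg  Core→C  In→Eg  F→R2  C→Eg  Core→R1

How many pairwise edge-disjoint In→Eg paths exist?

Assign every edge capacity 1; by Menger, the answer equals the max flow.
Path In→Eg (+1); total 1.
Path In→C→Eg (+1); total 2.
Path In→R3→Eg (+1); total 3.
No residual In→Eg path; max flow = 3.
Certifying cut of size 3: {In→C, In→Eg, In→R3}.

3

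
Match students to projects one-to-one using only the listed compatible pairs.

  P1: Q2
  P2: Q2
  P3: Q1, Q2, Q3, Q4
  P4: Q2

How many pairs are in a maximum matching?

2

Unit-capacity flow: source→left, listed edges, right→sink; max matching = max flow.
Augmenting path P1→Q2 (+1); matched 1.
Augmenting path P3→Q1 (+1); matched 2.
No augmenting path remains; maximum matching = 2.
König certificate: {P3, Q2} is a vertex cover of size 2 (every listed pair touches it), so no matching can be larger.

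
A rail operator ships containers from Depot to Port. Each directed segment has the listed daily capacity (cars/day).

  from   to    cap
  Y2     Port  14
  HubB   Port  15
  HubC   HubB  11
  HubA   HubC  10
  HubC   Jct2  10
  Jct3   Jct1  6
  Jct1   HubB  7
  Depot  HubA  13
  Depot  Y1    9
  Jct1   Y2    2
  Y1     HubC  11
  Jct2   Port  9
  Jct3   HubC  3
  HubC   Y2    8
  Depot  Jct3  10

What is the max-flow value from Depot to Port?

28

Augment Depot→HubA→HubC→Y2→Port: bottleneck 8, flow now 8.
Augment Depot→HubA→HubC→Jct2→Port: bottleneck 2, flow now 10.
Augment Depot→Jct3→HubC→Jct2→Port: bottleneck 3, flow now 13.
Augment Depot→Jct3→Jct1→Y2→Port: bottleneck 2, flow now 15.
Augment Depot→Jct3→Jct1→HubB→Port: bottleneck 4, flow now 19.
Augment Depot→Y1→HubC→Jct2→Port: bottleneck 4, flow now 23.
Augment Depot→Y1→HubC→HubB→Port: bottleneck 5, flow now 28.
No augmenting path remains; maximum flow = 28.
In the residual graph, reachable from Depot: {Depot, HubA, Jct3}.
Min-cut edges: Depot→Y1 (9), HubA→HubC (10), Jct3→HubC (3), Jct3→Jct1 (6); capacity 9 + 10 + 3 + 6 = 28.
This cut is saturated, so no flow can exceed 28.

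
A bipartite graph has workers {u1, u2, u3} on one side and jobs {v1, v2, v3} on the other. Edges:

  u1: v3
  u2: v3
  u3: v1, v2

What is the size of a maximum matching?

Unit-capacity flow: source→left, listed edges, right→sink; max matching = max flow.
Augmenting path u1→v3 (+1); matched 1.
Augmenting path u3→v1 (+1); matched 2.
No augmenting path remains; maximum matching = 2.
König certificate: {u3, v3} is a vertex cover of size 2 (every listed pair touches it), so no matching can be larger.

2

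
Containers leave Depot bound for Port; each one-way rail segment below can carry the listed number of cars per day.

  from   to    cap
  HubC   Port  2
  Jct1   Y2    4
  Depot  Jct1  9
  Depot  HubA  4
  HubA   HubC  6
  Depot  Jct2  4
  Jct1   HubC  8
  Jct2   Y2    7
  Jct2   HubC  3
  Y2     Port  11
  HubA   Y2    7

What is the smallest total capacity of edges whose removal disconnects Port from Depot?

13

Augment Depot→Jct2→Y2→Port: bottleneck 4, flow now 4.
Augment Depot→HubA→Y2→Port: bottleneck 4, flow now 8.
Augment Depot→Jct1→Y2→Port: bottleneck 3, flow now 11.
Augment Depot→Jct1→HubC→Port: bottleneck 2, flow now 13.
No augmenting path remains; maximum flow = 13.
By max-flow min-cut, the minimum cut capacity equals the max flow.
In the residual graph, reachable from Depot: {Depot, Jct2, HubA, Jct1, Y2, HubC}.
Min-cut edges: Y2→Port (11), HubC→Port (2); capacity 11 + 2 = 13.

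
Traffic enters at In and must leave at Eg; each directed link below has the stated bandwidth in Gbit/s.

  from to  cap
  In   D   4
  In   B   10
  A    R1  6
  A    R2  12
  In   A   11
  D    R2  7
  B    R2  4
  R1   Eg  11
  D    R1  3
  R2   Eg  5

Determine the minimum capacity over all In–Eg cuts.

14

Augment In→A→R2→Eg: bottleneck 5, flow now 5.
Augment In→A→R1→Eg: bottleneck 6, flow now 11.
Augment In→D→R1→Eg: bottleneck 3, flow now 14.
No augmenting path remains; maximum flow = 14.
By max-flow min-cut, the minimum cut capacity equals the max flow.
In the residual graph, reachable from In: {In, A, B, D, R2}.
Min-cut edges: A→R1 (6), D→R1 (3), R2→Eg (5); capacity 6 + 3 + 5 = 14.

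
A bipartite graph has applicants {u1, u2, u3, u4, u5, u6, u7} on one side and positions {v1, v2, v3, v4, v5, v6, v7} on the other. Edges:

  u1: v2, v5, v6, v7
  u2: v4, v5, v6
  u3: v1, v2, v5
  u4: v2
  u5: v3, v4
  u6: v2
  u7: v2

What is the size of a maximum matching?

5

Unit-capacity flow: source→left, listed edges, right→sink; max matching = max flow.
Augmenting path u1→v2 (+1); matched 1.
Augmenting path u2→v4 (+1); matched 2.
Augmenting path u3→v1 (+1); matched 3.
Augmenting path u5→v3 (+1); matched 4.
Augmenting path u4→v2→u1→v5 (+1); matched 5.
No augmenting path remains; maximum matching = 5.
König certificate: {u1, u2, u3, u5, v2} is a vertex cover of size 5 (every listed pair touches it), so no matching can be larger.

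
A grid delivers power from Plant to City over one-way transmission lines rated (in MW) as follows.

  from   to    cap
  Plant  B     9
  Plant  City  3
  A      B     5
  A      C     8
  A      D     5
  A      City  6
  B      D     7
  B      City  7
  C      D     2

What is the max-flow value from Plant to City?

Augment Plant→City: bottleneck 3, flow now 3.
Augment Plant→B→City: bottleneck 7, flow now 10.
No augmenting path remains; maximum flow = 10.
In the residual graph, reachable from Plant: {Plant, B, D}.
Min-cut edges: Plant→City (3), B→City (7); capacity 3 + 7 = 10.
This cut is saturated, so no flow can exceed 10.

10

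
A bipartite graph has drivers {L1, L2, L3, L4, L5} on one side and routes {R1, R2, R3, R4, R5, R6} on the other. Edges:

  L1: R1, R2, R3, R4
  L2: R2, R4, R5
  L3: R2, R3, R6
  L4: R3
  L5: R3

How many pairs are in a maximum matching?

4

Unit-capacity flow: source→left, listed edges, right→sink; max matching = max flow.
Augmenting path L1→R1 (+1); matched 1.
Augmenting path L2→R2 (+1); matched 2.
Augmenting path L3→R3 (+1); matched 3.
Augmenting path L4→R3→L3→R6 (+1); matched 4.
No augmenting path remains; maximum matching = 4.
König certificate: {L1, L2, L3, R3} is a vertex cover of size 4 (every listed pair touches it), so no matching can be larger.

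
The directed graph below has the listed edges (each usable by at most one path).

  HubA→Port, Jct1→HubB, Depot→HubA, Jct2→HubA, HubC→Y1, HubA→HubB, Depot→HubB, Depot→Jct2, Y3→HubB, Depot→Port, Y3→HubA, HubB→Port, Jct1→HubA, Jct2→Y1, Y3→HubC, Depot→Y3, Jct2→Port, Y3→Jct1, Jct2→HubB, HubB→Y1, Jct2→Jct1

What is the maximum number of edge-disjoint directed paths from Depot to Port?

Assign every edge capacity 1; by Menger, the answer equals the max flow.
Path Depot→Port (+1); total 1.
Path Depot→Jct2→Port (+1); total 2.
Path Depot→HubA→Port (+1); total 3.
Path Depot→HubB→Port (+1); total 4.
No residual Depot→Port path; max flow = 4.
Certifying cut of size 4: {Depot→Jct2, Depot→Port, HubA→Port, HubB→Port}.

4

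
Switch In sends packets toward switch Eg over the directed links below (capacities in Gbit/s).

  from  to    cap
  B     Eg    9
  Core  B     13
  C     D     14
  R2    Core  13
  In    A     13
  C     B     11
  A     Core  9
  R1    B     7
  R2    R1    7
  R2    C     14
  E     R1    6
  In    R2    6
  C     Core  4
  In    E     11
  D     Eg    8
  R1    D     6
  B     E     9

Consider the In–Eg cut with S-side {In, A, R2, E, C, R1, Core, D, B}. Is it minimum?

Given cut capacity: 8 + 9 = 17.
Augment In→A→Core→B→Eg: bottleneck 9, flow now 9.
Augment In→R2→C→D→Eg: bottleneck 6, flow now 15.
Augment In→E→R1→D→Eg: bottleneck 2, flow now 17.
No augmenting path remains; maximum flow = 17.
Cut capacity 17 equals the max flow, so it is a minimum cut.

Yes — it is a minimum cut (capacity 17).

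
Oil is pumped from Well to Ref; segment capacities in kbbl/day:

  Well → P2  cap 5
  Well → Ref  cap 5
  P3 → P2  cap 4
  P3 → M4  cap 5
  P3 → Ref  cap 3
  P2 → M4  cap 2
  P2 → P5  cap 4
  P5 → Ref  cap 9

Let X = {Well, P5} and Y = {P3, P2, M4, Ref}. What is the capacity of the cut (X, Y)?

19

Edges leaving {Well, P5}: Well→P2 (5), Well→Ref (5), P5→Ref (9).
Cut capacity = 5 + 5 + 9 = 19.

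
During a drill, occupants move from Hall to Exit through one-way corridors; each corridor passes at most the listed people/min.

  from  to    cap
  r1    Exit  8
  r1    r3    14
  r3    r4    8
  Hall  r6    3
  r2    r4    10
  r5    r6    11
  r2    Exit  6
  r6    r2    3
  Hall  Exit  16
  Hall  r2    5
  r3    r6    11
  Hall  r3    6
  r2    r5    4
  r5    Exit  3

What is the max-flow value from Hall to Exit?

Augment Hall→Exit: bottleneck 16, flow now 16.
Augment Hall→r2→Exit: bottleneck 5, flow now 21.
Augment Hall→r6→r2→Exit: bottleneck 1, flow now 22.
Augment Hall→r6→r2→r5→Exit: bottleneck 2, flow now 24.
No augmenting path remains; maximum flow = 24.
In the residual graph, reachable from Hall: {Hall, r3, r4, r6}.
Min-cut edges: Hall→r2 (5), Hall→Exit (16), r6→r2 (3); capacity 5 + 16 + 3 = 24.
This cut is saturated, so no flow can exceed 24.

24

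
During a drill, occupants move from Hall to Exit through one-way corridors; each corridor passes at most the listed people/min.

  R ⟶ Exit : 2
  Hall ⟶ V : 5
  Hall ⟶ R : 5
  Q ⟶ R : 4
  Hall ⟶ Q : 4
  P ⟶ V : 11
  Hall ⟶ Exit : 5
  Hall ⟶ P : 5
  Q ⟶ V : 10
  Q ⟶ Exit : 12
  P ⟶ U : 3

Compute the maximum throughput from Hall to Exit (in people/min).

Augment Hall→Exit: bottleneck 5, flow now 5.
Augment Hall→Q→Exit: bottleneck 4, flow now 9.
Augment Hall→R→Exit: bottleneck 2, flow now 11.
No augmenting path remains; maximum flow = 11.
In the residual graph, reachable from Hall: {Hall, P, R, U, V}.
Min-cut edges: Hall→Q (4), Hall→Exit (5), R→Exit (2); capacity 4 + 5 + 2 = 11.
This cut is saturated, so no flow can exceed 11.

11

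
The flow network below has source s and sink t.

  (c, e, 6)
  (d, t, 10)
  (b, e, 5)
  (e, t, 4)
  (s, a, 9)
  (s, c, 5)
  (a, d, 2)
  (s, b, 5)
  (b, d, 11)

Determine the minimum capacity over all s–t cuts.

Augment s→a→d→t: bottleneck 2, flow now 2.
Augment s→b→d→t: bottleneck 5, flow now 7.
Augment s→c→e→t: bottleneck 4, flow now 11.
No augmenting path remains; maximum flow = 11.
By max-flow min-cut, the minimum cut capacity equals the max flow.
In the residual graph, reachable from s: {s, a, c, e}.
Min-cut edges: s→b (5), a→d (2), e→t (4); capacity 5 + 2 + 4 = 11.

11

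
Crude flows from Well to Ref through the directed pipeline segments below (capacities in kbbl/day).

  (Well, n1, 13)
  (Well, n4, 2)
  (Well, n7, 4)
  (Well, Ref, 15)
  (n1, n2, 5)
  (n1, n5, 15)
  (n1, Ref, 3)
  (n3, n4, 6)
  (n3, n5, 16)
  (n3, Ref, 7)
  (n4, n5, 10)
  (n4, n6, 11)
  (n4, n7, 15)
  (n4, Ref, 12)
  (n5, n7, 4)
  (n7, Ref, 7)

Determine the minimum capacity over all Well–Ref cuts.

27

Augment Well→Ref: bottleneck 15, flow now 15.
Augment Well→n1→Ref: bottleneck 3, flow now 18.
Augment Well→n4→Ref: bottleneck 2, flow now 20.
Augment Well→n7→Ref: bottleneck 4, flow now 24.
Augment Well→n1→n5→n7→Ref: bottleneck 3, flow now 27.
No augmenting path remains; maximum flow = 27.
By max-flow min-cut, the minimum cut capacity equals the max flow.
In the residual graph, reachable from Well: {Well, n1, n2, n5, n7}.
Min-cut edges: Well→n4 (2), Well→Ref (15), n1→Ref (3), n7→Ref (7); capacity 2 + 15 + 3 + 7 = 27.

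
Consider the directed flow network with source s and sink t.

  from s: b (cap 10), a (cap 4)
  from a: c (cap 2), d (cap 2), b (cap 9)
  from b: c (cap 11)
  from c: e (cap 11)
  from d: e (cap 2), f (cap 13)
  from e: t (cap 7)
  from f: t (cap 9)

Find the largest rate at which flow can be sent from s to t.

Augment s→a→c→e→t: bottleneck 2, flow now 2.
Augment s→a→d→e→t: bottleneck 2, flow now 4.
Augment s→b→c→e→t: bottleneck 3, flow now 7.
Augment s→b→c→e→d→f→t: bottleneck 2, flow now 9. (uses reverse residual edge)
No augmenting path remains; maximum flow = 9.
In the residual graph, reachable from s: {s, a, b, c, e}.
Min-cut edges: a→d (2), e→t (7); capacity 2 + 7 = 9.
This cut is saturated, so no flow can exceed 9.

9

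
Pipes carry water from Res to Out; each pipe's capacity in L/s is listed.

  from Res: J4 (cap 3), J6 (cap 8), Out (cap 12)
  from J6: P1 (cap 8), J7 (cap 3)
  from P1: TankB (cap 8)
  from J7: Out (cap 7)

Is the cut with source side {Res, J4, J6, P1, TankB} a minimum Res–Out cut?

Yes — it is a minimum cut (capacity 15).

Given cut capacity: 12 + 3 = 15.
Augment Res→Out: bottleneck 12, flow now 12.
Augment Res→J6→J7→Out: bottleneck 3, flow now 15.
No augmenting path remains; maximum flow = 15.
Cut capacity 15 equals the max flow, so it is a minimum cut.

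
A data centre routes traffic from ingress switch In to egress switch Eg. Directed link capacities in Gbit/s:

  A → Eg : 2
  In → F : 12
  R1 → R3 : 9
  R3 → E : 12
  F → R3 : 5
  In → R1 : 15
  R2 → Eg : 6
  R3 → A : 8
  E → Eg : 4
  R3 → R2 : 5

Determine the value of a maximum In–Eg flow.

11

Augment In→R1→R3→A→Eg: bottleneck 2, flow now 2.
Augment In→R1→R3→E→Eg: bottleneck 4, flow now 6.
Augment In→R1→R3→R2→Eg: bottleneck 3, flow now 9.
Augment In→F→R3→R2→Eg: bottleneck 2, flow now 11.
No augmenting path remains; maximum flow = 11.
In the residual graph, reachable from In: {In, R1, F, R3, A, E}.
Min-cut edges: R3→R2 (5), A→Eg (2), E→Eg (4); capacity 5 + 2 + 4 = 11.
This cut is saturated, so no flow can exceed 11.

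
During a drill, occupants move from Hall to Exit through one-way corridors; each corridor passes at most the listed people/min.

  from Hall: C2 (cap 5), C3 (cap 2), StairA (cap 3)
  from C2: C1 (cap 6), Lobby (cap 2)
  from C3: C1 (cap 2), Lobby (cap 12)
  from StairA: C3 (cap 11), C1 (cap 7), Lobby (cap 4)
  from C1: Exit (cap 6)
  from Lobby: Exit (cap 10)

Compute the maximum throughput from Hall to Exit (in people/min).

Augment Hall→C2→C1→Exit: bottleneck 5, flow now 5.
Augment Hall→C3→C1→Exit: bottleneck 1, flow now 6.
Augment Hall→C3→Lobby→Exit: bottleneck 1, flow now 7.
Augment Hall→StairA→Lobby→Exit: bottleneck 3, flow now 10.
No augmenting path remains; maximum flow = 10.
In the residual graph, reachable from Hall: {Hall}.
Min-cut edges: Hall→C2 (5), Hall→C3 (2), Hall→StairA (3); capacity 5 + 2 + 3 = 10.
This cut is saturated, so no flow can exceed 10.

10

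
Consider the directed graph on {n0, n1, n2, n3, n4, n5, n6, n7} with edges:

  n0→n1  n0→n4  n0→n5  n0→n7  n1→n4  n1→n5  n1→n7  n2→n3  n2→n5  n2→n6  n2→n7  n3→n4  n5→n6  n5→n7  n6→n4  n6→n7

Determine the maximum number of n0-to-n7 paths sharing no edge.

Assign every edge capacity 1; by Menger, the answer equals the max flow.
Path n0→n7 (+1); total 1.
Path n0→n1→n7 (+1); total 2.
Path n0→n5→n7 (+1); total 3.
No residual n0→n7 path; max flow = 3.
Certifying cut of size 3: {n0→n1, n0→n5, n0→n7}.

3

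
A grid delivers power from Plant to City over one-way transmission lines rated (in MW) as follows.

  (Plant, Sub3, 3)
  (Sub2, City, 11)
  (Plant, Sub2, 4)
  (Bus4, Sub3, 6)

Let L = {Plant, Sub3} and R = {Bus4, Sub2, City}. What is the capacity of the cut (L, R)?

4

Edges leaving {Plant, Sub3}: Plant→Sub2 (4).
Cut capacity = 4 = 4.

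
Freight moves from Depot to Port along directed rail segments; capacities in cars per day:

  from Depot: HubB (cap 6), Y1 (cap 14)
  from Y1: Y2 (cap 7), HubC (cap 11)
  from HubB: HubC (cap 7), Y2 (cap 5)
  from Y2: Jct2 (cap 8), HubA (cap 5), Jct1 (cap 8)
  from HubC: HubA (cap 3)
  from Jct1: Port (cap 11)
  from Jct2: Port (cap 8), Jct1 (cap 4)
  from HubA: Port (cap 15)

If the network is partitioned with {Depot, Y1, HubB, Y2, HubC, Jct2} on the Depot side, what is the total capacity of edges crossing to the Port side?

28

Edges leaving {Depot, Y1, HubB, Y2, HubC, Jct2}: Y2→Jct1 (8), Y2→HubA (5), HubC→HubA (3), Jct2→Jct1 (4), Jct2→Port (8).
Cut capacity = 8 + 5 + 3 + 4 + 8 = 28.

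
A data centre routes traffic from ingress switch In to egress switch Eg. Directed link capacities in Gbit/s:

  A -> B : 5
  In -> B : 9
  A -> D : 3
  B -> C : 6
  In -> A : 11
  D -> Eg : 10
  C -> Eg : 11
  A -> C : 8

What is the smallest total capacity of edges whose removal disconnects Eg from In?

Augment In→A→C→Eg: bottleneck 8, flow now 8.
Augment In→A→D→Eg: bottleneck 3, flow now 11.
Augment In→B→C→Eg: bottleneck 3, flow now 14.
No augmenting path remains; maximum flow = 14.
By max-flow min-cut, the minimum cut capacity equals the max flow.
In the residual graph, reachable from In: {In, A, B, C}.
Min-cut edges: A→D (3), C→Eg (11); capacity 3 + 11 = 14.

14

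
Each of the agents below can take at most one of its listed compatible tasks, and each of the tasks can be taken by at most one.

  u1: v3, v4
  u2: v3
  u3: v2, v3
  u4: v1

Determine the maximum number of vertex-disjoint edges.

4

Unit-capacity flow: source→left, listed edges, right→sink; max matching = max flow.
Augmenting path u1→v3 (+1); matched 1.
Augmenting path u3→v2 (+1); matched 2.
Augmenting path u4→v1 (+1); matched 3.
Augmenting path u2→v3→u1→v4 (+1); matched 4.
No augmenting path remains; maximum matching = 4.
König certificate: {u1, u2, u3, u4} is a vertex cover of size 4 (every listed pair touches it), so no matching can be larger.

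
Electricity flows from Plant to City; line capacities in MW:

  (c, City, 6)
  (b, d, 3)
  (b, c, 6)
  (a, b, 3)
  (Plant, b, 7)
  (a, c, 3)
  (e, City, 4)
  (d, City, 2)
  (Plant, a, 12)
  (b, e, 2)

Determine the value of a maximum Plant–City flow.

Augment Plant→a→c→City: bottleneck 3, flow now 3.
Augment Plant→b→c→City: bottleneck 3, flow now 6.
Augment Plant→b→d→City: bottleneck 2, flow now 8.
Augment Plant→b→e→City: bottleneck 2, flow now 10.
No augmenting path remains; maximum flow = 10.
In the residual graph, reachable from Plant: {Plant, a, b, c, d}.
Min-cut edges: b→e (2), c→City (6), d→City (2); capacity 2 + 6 + 2 = 10.
This cut is saturated, so no flow can exceed 10.

10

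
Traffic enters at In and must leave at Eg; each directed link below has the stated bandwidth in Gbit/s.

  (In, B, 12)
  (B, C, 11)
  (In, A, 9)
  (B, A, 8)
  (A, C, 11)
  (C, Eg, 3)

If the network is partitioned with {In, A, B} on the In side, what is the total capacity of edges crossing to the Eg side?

22

Edges leaving {In, A, B}: A→C (11), B→C (11).
Cut capacity = 11 + 11 = 22.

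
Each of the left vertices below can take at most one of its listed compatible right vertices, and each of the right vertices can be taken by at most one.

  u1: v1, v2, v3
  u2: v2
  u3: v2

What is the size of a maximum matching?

2

Unit-capacity flow: source→left, listed edges, right→sink; max matching = max flow.
Augmenting path u1→v1 (+1); matched 1.
Augmenting path u2→v2 (+1); matched 2.
No augmenting path remains; maximum matching = 2.
König certificate: {u1, v2} is a vertex cover of size 2 (every listed pair touches it), so no matching can be larger.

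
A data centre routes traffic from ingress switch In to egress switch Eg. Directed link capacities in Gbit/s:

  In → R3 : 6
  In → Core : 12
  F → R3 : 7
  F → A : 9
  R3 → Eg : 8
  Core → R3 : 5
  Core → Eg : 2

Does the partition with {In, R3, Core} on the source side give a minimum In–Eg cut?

Yes — it is a minimum cut (capacity 10).

Given cut capacity: 8 + 2 = 10.
Augment In→R3→Eg: bottleneck 6, flow now 6.
Augment In→Core→Eg: bottleneck 2, flow now 8.
Augment In→Core→R3→Eg: bottleneck 2, flow now 10.
No augmenting path remains; maximum flow = 10.
Cut capacity 10 equals the max flow, so it is a minimum cut.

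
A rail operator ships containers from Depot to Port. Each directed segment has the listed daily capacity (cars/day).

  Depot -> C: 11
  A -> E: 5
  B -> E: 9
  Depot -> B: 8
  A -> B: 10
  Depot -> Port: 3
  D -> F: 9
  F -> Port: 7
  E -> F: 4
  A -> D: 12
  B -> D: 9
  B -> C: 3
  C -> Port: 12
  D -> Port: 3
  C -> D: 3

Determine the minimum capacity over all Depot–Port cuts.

Augment Depot→Port: bottleneck 3, flow now 3.
Augment Depot→C→Port: bottleneck 11, flow now 14.
Augment Depot→B→C→Port: bottleneck 1, flow now 15.
Augment Depot→B→D→Port: bottleneck 3, flow now 18.
Augment Depot→B→D→F→Port: bottleneck 4, flow now 22.
No augmenting path remains; maximum flow = 22.
By max-flow min-cut, the minimum cut capacity equals the max flow.
In the residual graph, reachable from Depot: {Depot}.
Min-cut edges: Depot→B (8), Depot→C (11), Depot→Port (3); capacity 8 + 11 + 3 = 22.

22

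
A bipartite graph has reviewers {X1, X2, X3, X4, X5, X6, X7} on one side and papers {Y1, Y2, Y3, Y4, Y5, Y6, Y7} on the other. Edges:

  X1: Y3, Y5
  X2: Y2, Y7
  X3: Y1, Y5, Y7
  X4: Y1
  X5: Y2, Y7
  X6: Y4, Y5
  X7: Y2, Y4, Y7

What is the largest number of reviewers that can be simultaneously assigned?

6

Unit-capacity flow: source→left, listed edges, right→sink; max matching = max flow.
Augmenting path X1→Y3 (+1); matched 1.
Augmenting path X2→Y2 (+1); matched 2.
Augmenting path X3→Y1 (+1); matched 3.
Augmenting path X5→Y7 (+1); matched 4.
Augmenting path X6→Y4 (+1); matched 5.
Augmenting path X4→Y1→X3→Y5 (+1); matched 6.
No augmenting path remains; maximum matching = 6.
König certificate: {X1, Y1, Y2, Y4, Y5, Y7} is a vertex cover of size 6 (every listed pair touches it), so no matching can be larger.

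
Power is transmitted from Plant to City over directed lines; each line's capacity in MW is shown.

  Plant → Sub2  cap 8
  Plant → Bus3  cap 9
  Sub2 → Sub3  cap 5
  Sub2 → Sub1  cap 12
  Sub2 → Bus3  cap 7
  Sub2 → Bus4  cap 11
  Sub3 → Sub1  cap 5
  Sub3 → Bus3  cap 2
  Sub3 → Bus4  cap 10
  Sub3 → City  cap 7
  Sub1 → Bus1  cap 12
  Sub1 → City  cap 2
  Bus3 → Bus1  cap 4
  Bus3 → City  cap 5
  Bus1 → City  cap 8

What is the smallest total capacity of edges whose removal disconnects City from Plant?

Augment Plant→Bus3→City: bottleneck 5, flow now 5.
Augment Plant→Sub2→Sub3→City: bottleneck 5, flow now 10.
Augment Plant→Sub2→Sub1→City: bottleneck 2, flow now 12.
Augment Plant→Bus3→Bus1→City: bottleneck 4, flow now 16.
Augment Plant→Sub2→Sub1→Bus1→City: bottleneck 1, flow now 17.
No augmenting path remains; maximum flow = 17.
By max-flow min-cut, the minimum cut capacity equals the max flow.
In the residual graph, reachable from Plant: {Plant}.
Min-cut edges: Plant→Sub2 (8), Plant→Bus3 (9); capacity 8 + 9 = 17.

17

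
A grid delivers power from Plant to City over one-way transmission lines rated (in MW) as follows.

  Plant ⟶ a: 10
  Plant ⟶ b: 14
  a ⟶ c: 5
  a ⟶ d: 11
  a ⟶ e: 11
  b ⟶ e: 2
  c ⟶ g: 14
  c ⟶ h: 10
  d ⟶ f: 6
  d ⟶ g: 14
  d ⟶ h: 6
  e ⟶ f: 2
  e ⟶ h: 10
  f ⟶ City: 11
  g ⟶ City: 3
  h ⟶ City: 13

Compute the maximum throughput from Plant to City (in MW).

12

Augment Plant→a→c→g→City: bottleneck 3, flow now 3.
Augment Plant→a→c→h→City: bottleneck 2, flow now 5.
Augment Plant→a→d→f→City: bottleneck 5, flow now 10.
Augment Plant→b→e→f→City: bottleneck 2, flow now 12.
No augmenting path remains; maximum flow = 12.
In the residual graph, reachable from Plant: {Plant, b}.
Min-cut edges: Plant→a (10), b→e (2); capacity 10 + 2 = 12.
This cut is saturated, so no flow can exceed 12.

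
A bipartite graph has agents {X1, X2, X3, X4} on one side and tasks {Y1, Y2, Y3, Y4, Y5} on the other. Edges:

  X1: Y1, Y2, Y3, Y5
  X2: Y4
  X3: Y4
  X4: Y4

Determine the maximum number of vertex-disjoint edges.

2

Unit-capacity flow: source→left, listed edges, right→sink; max matching = max flow.
Augmenting path X1→Y1 (+1); matched 1.
Augmenting path X2→Y4 (+1); matched 2.
No augmenting path remains; maximum matching = 2.
König certificate: {X1, Y4} is a vertex cover of size 2 (every listed pair touches it), so no matching can be larger.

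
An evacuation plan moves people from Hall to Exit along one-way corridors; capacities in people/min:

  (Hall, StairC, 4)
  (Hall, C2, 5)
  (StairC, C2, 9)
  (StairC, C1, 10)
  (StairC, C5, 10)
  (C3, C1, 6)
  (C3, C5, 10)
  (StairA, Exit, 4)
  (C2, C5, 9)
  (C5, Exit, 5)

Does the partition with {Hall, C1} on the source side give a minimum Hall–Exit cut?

Given cut capacity: 4 + 5 = 9.
Augment Hall→StairC→C5→Exit: bottleneck 4, flow now 4.
Augment Hall→C2→C5→Exit: bottleneck 1, flow now 5.
No augmenting path remains; maximum flow = 5.
In the residual graph, reachable from Hall: {Hall, StairC, C2, C1, C5}.
Min-cut edges: C5→Exit (5); capacity 5 = 5.
Cut capacity 9 exceeds the max flow 5, so it is not minimum.

No — its capacity is 9, but the minimum cut has capacity 5.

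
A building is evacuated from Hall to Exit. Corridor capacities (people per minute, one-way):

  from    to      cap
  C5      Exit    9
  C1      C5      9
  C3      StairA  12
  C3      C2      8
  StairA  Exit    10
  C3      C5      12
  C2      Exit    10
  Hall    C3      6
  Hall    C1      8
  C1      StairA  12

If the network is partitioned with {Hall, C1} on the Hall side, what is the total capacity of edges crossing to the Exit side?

Edges leaving {Hall, C1}: Hall→C3 (6), C1→C5 (9), C1→StairA (12).
Cut capacity = 6 + 9 + 12 = 27.

27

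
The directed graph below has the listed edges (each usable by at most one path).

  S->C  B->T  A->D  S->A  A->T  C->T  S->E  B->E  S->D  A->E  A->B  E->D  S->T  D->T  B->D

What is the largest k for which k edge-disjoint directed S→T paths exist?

Assign every edge capacity 1; by Menger, the answer equals the max flow.
Path S→T (+1); total 1.
Path S→A→T (+1); total 2.
Path S→C→T (+1); total 3.
Path S→D→T (+1); total 4.
No residual S→T path; max flow = 4.
Certifying cut of size 4: {D→T, S→A, S→C, S→T}.

4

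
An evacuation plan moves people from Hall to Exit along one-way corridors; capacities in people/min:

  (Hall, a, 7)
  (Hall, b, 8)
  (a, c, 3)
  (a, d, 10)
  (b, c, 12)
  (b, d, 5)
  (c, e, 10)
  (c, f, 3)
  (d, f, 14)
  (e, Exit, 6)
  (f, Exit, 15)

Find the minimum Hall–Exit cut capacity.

Augment Hall→a→c→e→Exit: bottleneck 3, flow now 3.
Augment Hall→a→d→f→Exit: bottleneck 4, flow now 7.
Augment Hall→b→c→e→Exit: bottleneck 3, flow now 10.
Augment Hall→b→c→f→Exit: bottleneck 3, flow now 13.
Augment Hall→b→d→f→Exit: bottleneck 2, flow now 15.
No augmenting path remains; maximum flow = 15.
By max-flow min-cut, the minimum cut capacity equals the max flow.
In the residual graph, reachable from Hall: {Hall}.
Min-cut edges: Hall→a (7), Hall→b (8); capacity 7 + 8 = 15.

15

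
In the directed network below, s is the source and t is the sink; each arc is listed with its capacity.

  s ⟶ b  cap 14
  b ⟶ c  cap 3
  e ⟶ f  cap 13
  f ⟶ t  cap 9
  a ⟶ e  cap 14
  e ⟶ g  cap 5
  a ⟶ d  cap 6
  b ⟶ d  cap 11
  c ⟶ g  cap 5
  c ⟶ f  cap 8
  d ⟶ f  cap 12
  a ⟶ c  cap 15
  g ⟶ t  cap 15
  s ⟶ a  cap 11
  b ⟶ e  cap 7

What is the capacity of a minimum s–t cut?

Augment s→a→c→f→t: bottleneck 8, flow now 8.
Augment s→a→c→g→t: bottleneck 3, flow now 11.
Augment s→b→c→g→t: bottleneck 2, flow now 13.
Augment s→b→d→f→t: bottleneck 1, flow now 14.
Augment s→b→e→g→t: bottleneck 5, flow now 19.
No augmenting path remains; maximum flow = 19.
By max-flow min-cut, the minimum cut capacity equals the max flow.
In the residual graph, reachable from s: {s, a, b, c, d, e, f}.
Min-cut edges: c→g (5), e→g (5), f→t (9); capacity 5 + 5 + 9 = 19.

19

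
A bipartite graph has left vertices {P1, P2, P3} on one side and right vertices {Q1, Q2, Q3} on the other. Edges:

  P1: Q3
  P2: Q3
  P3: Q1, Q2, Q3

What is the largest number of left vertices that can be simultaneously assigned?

Unit-capacity flow: source→left, listed edges, right→sink; max matching = max flow.
Augmenting path P1→Q3 (+1); matched 1.
Augmenting path P3→Q1 (+1); matched 2.
No augmenting path remains; maximum matching = 2.
König certificate: {P3, Q3} is a vertex cover of size 2 (every listed pair touches it), so no matching can be larger.

2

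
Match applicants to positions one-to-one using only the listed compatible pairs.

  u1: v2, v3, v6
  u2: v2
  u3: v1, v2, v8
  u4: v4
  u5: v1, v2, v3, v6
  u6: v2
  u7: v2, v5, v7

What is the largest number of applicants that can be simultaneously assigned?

6

Unit-capacity flow: source→left, listed edges, right→sink; max matching = max flow.
Augmenting path u1→v2 (+1); matched 1.
Augmenting path u3→v1 (+1); matched 2.
Augmenting path u4→v4 (+1); matched 3.
Augmenting path u5→v3 (+1); matched 4.
Augmenting path u7→v5 (+1); matched 5.
Augmenting path u2→v2→u1→v6 (+1); matched 6.
No augmenting path remains; maximum matching = 6.
König certificate: {u1, u3, u4, u5, u7, v2} is a vertex cover of size 6 (every listed pair touches it), so no matching can be larger.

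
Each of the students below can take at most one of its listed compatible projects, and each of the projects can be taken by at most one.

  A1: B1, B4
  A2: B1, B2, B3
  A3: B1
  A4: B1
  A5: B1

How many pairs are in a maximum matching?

3

Unit-capacity flow: source→left, listed edges, right→sink; max matching = max flow.
Augmenting path A1→B1 (+1); matched 1.
Augmenting path A2→B2 (+1); matched 2.
Augmenting path A3→B1→A1→B4 (+1); matched 3.
No augmenting path remains; maximum matching = 3.
König certificate: {A1, A2, B1} is a vertex cover of size 3 (every listed pair touches it), so no matching can be larger.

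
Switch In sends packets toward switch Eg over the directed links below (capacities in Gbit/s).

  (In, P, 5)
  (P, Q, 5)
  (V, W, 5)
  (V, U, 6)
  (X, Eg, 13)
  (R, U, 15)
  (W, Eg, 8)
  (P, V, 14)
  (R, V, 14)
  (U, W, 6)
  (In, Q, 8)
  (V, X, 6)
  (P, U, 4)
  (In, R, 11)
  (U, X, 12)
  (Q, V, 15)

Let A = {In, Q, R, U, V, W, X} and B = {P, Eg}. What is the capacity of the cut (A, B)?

Edges leaving {In, Q, R, U, V, W, X}: In→P (5), W→Eg (8), X→Eg (13).
Cut capacity = 5 + 8 + 13 = 26.

26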